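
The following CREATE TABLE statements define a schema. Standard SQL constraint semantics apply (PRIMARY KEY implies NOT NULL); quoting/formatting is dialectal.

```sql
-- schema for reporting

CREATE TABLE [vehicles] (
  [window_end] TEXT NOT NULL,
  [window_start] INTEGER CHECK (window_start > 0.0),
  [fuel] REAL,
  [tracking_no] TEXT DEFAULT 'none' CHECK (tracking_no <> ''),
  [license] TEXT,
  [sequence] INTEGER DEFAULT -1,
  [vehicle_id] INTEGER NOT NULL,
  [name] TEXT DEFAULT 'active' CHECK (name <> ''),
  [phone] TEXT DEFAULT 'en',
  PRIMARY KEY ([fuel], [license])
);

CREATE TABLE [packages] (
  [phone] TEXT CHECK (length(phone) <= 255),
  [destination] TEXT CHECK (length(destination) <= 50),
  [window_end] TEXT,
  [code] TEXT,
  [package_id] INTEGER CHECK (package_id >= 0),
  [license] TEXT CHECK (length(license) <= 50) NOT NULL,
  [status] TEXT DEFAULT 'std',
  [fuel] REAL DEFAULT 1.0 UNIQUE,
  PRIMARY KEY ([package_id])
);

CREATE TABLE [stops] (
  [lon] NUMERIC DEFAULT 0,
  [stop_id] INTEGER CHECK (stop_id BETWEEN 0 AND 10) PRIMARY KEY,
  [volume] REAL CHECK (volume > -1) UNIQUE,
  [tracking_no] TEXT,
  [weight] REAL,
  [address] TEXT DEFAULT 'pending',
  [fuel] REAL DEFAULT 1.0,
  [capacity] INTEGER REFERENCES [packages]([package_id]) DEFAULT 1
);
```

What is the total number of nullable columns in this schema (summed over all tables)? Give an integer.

18

vehicles: 5 nullable (window_start, tracking_no, sequence, name, phone — PK (fuel, license) and explicit NOT NULL columns excluded).
packages: 6 nullable (phone, destination, window_end, code, status, fuel — PK (package_id) and explicit NOT NULL columns excluded).
stops: 7 nullable (lon, volume, tracking_no, weight, address, fuel, capacity — PK (stop_id) and explicit NOT NULL columns excluded).
Total: 5 + 6 + 7 = 18.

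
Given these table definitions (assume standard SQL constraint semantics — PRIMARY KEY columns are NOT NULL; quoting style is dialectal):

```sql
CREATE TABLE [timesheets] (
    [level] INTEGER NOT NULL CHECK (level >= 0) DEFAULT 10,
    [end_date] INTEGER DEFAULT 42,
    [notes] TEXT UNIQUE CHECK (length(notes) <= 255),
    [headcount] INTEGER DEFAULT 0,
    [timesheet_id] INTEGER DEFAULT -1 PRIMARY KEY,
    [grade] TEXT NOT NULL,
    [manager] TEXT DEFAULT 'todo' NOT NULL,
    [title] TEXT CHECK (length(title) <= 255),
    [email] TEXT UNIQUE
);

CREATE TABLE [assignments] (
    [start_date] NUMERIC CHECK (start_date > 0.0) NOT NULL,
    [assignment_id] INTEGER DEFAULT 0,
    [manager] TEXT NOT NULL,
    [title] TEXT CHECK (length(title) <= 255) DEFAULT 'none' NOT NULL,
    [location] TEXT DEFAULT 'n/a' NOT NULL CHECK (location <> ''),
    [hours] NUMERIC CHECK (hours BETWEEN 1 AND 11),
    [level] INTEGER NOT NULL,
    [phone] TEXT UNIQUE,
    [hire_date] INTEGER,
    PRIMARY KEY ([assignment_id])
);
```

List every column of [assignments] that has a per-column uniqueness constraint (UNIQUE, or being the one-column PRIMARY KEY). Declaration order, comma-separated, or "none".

assignment_id, phone

- start_date: no UNIQUE or single-column PK constraint.
- assignment_id: single-column PRIMARY KEY → unique.
- manager: no UNIQUE or single-column PK constraint.
- title: no UNIQUE or single-column PK constraint.
- location: no UNIQUE or single-column PK constraint.
- hours: no UNIQUE or single-column PK constraint.
- level: no UNIQUE or single-column PK constraint.
- phone: declared UNIQUE → unique.
- hire_date: no UNIQUE or single-column PK constraint.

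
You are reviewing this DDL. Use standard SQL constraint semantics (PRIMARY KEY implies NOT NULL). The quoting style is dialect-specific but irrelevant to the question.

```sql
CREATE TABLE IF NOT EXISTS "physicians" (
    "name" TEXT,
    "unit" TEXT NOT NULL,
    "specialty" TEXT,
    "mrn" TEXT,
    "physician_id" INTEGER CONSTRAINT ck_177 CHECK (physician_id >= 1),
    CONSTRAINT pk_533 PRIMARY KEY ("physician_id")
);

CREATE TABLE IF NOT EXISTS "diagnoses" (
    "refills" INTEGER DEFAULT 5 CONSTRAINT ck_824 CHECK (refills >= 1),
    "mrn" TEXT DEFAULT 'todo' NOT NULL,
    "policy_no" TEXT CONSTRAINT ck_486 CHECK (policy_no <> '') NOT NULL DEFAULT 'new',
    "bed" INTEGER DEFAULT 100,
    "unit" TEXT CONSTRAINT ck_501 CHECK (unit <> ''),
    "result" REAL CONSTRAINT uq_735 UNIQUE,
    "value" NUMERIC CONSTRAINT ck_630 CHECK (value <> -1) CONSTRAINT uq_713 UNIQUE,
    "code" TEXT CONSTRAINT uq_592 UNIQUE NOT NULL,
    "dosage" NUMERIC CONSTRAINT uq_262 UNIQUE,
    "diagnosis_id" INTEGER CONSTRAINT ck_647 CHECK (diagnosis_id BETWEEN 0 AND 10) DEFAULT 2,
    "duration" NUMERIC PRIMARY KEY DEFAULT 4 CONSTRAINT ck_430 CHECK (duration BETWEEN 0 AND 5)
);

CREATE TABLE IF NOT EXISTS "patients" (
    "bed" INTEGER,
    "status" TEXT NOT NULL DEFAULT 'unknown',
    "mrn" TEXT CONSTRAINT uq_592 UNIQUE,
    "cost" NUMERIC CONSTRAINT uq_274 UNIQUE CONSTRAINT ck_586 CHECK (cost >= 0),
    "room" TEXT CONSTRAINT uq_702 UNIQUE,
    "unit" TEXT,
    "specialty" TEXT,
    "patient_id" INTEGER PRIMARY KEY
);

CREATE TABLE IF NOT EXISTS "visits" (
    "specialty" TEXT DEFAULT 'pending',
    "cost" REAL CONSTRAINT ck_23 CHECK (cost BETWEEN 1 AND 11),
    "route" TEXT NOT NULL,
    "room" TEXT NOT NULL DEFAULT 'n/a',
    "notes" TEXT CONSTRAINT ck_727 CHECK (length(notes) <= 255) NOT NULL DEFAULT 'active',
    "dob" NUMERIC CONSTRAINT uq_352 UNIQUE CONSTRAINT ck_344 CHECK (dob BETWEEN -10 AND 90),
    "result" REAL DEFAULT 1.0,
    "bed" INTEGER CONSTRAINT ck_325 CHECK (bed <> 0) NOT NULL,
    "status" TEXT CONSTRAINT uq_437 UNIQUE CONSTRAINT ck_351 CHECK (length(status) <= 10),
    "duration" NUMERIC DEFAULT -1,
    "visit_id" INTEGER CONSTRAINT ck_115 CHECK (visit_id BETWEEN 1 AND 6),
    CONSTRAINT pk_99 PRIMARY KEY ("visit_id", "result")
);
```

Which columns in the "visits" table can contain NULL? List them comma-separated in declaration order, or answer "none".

specialty, cost, dob, status, duration

- specialty: DEFAULT only fills an omitted column; an explicit NULL is still allowed → nullable.
- cost: CHECK does not forbid NULL (a CHECK constraint passes when its expression is NULL) → nullable.
- route: declared NOT NULL → not nullable.
- room: declared NOT NULL → not nullable.
- notes: declared NOT NULL → not nullable.
- dob: CHECK does not forbid NULL (a CHECK constraint passes when its expression is NULL) → nullable.
- result: part of the PRIMARY KEY, which implies NOT NULL → not nullable.
- bed: declared NOT NULL → not nullable.
- status: CHECK does not forbid NULL (a CHECK constraint passes when its expression is NULL) → nullable.
- duration: DEFAULT only fills an omitted column; an explicit NULL is still allowed → nullable.
- visit_id: part of the PRIMARY KEY, which implies NOT NULL → not nullable.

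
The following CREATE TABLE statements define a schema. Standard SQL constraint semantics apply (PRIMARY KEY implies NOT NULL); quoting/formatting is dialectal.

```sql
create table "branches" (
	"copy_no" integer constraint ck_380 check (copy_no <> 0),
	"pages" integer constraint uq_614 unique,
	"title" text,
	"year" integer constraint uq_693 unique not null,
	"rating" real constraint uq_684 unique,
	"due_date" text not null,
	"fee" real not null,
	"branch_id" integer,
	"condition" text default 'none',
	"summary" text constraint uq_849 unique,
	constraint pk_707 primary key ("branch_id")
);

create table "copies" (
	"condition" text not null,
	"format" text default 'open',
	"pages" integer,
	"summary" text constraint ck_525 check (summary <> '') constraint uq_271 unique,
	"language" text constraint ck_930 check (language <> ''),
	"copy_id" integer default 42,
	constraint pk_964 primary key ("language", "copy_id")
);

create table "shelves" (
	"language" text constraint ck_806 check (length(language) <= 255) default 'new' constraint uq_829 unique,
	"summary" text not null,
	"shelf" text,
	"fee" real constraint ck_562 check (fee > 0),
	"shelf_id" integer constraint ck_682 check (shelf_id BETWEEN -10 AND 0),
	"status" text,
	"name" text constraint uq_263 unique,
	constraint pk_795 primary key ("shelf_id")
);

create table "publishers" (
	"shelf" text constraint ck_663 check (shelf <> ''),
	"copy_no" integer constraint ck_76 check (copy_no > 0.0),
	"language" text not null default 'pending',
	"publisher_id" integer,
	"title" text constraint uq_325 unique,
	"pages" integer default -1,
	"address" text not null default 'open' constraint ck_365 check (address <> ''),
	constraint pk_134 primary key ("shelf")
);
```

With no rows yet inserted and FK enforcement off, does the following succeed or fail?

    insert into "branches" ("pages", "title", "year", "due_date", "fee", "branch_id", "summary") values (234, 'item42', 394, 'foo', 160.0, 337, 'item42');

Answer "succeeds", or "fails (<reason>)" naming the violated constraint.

NOT NULL columns: branch_id is supplied; due_date is supplied; fee is supplied; year is supplied.
No constraint is violated.

succeeds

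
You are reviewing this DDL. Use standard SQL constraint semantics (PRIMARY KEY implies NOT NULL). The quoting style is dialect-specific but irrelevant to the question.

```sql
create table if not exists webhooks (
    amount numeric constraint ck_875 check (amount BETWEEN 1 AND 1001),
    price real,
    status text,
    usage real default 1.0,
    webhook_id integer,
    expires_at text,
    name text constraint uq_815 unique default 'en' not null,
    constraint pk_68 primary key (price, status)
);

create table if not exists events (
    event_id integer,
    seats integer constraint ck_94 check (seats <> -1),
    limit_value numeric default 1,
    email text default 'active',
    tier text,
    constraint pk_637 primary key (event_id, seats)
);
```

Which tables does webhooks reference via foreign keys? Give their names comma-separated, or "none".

No column in webhooks has a REFERENCES clause.

none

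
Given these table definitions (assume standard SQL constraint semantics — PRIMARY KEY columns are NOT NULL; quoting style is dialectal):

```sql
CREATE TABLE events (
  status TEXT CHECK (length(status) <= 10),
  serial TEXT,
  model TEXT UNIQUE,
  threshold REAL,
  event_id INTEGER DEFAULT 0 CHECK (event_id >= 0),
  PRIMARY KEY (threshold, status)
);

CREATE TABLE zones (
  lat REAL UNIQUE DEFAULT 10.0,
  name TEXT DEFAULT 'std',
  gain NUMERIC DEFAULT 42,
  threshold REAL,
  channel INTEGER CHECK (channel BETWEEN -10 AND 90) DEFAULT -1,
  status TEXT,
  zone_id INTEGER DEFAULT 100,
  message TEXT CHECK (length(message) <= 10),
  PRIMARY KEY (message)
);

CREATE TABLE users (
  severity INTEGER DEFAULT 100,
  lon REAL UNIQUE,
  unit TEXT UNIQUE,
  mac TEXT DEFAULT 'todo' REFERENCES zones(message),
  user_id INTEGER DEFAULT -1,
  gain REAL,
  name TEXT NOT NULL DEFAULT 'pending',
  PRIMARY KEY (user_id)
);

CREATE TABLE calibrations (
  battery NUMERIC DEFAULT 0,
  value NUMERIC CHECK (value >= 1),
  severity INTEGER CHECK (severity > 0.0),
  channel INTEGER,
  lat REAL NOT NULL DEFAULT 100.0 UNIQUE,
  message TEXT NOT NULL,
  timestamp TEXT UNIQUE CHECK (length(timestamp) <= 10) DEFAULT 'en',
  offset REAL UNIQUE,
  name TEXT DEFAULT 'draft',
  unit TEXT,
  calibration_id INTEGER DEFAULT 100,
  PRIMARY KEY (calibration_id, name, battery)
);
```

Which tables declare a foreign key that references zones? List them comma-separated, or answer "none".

- users.mac references zones(message).

users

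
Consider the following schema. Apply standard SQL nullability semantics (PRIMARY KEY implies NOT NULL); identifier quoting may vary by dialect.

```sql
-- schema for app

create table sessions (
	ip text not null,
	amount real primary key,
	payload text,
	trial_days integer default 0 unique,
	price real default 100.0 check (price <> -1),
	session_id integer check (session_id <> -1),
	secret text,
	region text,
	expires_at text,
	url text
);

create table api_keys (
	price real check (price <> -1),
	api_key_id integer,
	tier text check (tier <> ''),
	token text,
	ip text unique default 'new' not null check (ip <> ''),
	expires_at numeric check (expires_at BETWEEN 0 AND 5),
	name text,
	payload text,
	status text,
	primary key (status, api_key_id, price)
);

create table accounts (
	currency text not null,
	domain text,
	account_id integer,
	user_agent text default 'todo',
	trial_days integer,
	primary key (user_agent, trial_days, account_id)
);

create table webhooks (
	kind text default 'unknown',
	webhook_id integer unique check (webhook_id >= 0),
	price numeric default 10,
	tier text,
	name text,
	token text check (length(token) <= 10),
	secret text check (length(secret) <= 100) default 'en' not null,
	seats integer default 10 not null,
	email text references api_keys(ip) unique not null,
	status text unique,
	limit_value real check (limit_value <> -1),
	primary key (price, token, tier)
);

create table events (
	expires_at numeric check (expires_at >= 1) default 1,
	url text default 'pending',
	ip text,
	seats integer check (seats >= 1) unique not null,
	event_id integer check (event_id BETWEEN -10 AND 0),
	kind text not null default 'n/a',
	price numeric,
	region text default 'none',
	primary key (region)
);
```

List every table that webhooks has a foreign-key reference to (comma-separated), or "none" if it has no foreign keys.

api_keys

- email REFERENCES api_keys(ip).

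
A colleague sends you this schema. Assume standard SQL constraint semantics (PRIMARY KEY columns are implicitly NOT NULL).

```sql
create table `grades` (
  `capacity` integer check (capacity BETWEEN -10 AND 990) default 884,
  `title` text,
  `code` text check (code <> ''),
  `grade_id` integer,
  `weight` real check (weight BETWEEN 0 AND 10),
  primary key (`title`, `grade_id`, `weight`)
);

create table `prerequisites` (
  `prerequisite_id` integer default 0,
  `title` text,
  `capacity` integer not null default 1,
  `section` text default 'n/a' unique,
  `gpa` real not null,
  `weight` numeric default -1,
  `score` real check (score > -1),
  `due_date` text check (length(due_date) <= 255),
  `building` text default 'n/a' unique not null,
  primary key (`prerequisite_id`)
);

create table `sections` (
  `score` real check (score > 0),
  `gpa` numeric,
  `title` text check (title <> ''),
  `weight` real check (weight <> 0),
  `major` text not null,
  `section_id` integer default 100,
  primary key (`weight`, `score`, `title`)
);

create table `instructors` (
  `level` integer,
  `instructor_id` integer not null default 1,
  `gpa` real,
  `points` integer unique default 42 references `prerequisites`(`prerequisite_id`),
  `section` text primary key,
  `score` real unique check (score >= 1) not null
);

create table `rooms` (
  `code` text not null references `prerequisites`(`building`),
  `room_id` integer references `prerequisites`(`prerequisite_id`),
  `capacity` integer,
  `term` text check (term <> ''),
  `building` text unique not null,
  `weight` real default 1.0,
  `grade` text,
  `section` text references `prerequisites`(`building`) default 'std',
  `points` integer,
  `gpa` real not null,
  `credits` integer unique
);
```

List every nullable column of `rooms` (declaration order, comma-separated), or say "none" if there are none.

room_id, capacity, term, weight, grade, section, points, credits

- code: declared NOT NULL → not nullable.
- room_id: a foreign key column may be NULL unless separately constrained → nullable.
- capacity: no NOT NULL constraint applies → nullable.
- term: CHECK does not forbid NULL (a CHECK constraint passes when its expression is NULL) → nullable.
- building: declared NOT NULL → not nullable.
- weight: DEFAULT only fills an omitted column; an explicit NULL is still allowed → nullable.
- grade: no NOT NULL constraint applies → nullable.
- section: a foreign key column may be NULL unless separately constrained → nullable.
- points: no NOT NULL constraint applies → nullable.
- gpa: declared NOT NULL → not nullable.
- credits: UNIQUE does not imply NOT NULL → nullable.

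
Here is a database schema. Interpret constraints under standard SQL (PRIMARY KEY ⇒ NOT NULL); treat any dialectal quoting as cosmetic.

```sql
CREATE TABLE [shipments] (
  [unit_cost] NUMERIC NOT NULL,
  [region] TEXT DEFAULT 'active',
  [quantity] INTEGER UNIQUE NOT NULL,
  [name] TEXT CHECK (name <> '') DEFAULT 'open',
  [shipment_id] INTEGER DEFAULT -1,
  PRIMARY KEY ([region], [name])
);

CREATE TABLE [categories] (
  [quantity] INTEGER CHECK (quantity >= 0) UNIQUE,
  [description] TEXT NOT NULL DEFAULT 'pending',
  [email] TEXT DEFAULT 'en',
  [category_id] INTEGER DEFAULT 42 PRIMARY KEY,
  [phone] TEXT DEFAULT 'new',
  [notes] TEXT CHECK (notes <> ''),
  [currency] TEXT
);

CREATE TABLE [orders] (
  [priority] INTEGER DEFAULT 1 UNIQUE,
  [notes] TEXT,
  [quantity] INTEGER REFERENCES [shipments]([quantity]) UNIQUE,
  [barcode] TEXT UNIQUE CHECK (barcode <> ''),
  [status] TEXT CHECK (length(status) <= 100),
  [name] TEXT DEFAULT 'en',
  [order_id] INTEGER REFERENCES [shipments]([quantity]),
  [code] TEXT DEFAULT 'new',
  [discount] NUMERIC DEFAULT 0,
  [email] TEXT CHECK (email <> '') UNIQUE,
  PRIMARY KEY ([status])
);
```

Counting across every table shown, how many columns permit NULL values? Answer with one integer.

15

shipments: 1 nullable (shipment_id — PK (region, name) and explicit NOT NULL columns excluded).
categories: 5 nullable (quantity, email, phone, notes, currency — PK (category_id) and explicit NOT NULL columns excluded).
orders: 9 nullable (priority, notes, quantity, barcode, name, order_id, code, discount, email — PK (status) and explicit NOT NULL columns excluded).
Total: 1 + 5 + 9 = 15.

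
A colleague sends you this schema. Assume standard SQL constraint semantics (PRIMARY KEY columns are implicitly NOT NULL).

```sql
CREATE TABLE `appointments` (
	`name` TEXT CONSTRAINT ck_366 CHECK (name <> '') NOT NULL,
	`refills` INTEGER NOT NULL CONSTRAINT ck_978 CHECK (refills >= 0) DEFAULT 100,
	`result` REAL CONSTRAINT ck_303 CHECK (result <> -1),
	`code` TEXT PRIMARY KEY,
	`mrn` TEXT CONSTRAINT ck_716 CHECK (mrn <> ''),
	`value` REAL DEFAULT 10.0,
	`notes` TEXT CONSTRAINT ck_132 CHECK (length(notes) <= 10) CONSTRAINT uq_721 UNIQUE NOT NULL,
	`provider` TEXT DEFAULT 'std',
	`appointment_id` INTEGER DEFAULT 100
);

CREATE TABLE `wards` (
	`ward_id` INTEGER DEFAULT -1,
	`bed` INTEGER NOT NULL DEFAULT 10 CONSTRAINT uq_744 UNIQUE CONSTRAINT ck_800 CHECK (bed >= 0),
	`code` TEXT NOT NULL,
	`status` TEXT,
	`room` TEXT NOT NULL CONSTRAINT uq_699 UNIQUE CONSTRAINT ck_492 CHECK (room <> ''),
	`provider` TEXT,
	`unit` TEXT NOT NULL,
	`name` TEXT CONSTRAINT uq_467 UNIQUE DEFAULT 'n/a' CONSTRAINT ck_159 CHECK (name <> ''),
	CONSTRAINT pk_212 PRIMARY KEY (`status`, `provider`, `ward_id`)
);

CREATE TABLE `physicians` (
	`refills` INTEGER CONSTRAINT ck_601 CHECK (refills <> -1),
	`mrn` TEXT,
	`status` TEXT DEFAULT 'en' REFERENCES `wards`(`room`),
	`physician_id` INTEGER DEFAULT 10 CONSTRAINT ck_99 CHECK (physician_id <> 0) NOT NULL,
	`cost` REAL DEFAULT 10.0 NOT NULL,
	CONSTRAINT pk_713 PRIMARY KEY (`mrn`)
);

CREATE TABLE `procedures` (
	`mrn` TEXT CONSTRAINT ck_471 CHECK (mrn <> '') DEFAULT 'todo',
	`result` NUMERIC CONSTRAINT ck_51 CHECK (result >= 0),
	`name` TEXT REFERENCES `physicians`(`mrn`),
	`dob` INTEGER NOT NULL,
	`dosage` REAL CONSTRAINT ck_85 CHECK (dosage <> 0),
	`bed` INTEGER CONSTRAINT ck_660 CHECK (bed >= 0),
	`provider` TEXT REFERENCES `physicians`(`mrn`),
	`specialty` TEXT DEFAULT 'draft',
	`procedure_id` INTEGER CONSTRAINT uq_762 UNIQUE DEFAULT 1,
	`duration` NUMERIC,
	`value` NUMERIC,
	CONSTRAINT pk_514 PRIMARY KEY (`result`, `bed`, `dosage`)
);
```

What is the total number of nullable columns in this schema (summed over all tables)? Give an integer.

appointments: 5 nullable (result, mrn, value, provider, appointment_id — PK (code) and explicit NOT NULL columns excluded).
wards: 1 nullable (name — PK (status, provider, ward_id) and explicit NOT NULL columns excluded).
physicians: 2 nullable (refills, status — PK (mrn) and explicit NOT NULL columns excluded).
procedures: 7 nullable (mrn, name, provider, specialty, procedure_id, duration, value — PK (result, bed, dosage) and explicit NOT NULL columns excluded).
Total: 5 + 1 + 2 + 7 = 15.

15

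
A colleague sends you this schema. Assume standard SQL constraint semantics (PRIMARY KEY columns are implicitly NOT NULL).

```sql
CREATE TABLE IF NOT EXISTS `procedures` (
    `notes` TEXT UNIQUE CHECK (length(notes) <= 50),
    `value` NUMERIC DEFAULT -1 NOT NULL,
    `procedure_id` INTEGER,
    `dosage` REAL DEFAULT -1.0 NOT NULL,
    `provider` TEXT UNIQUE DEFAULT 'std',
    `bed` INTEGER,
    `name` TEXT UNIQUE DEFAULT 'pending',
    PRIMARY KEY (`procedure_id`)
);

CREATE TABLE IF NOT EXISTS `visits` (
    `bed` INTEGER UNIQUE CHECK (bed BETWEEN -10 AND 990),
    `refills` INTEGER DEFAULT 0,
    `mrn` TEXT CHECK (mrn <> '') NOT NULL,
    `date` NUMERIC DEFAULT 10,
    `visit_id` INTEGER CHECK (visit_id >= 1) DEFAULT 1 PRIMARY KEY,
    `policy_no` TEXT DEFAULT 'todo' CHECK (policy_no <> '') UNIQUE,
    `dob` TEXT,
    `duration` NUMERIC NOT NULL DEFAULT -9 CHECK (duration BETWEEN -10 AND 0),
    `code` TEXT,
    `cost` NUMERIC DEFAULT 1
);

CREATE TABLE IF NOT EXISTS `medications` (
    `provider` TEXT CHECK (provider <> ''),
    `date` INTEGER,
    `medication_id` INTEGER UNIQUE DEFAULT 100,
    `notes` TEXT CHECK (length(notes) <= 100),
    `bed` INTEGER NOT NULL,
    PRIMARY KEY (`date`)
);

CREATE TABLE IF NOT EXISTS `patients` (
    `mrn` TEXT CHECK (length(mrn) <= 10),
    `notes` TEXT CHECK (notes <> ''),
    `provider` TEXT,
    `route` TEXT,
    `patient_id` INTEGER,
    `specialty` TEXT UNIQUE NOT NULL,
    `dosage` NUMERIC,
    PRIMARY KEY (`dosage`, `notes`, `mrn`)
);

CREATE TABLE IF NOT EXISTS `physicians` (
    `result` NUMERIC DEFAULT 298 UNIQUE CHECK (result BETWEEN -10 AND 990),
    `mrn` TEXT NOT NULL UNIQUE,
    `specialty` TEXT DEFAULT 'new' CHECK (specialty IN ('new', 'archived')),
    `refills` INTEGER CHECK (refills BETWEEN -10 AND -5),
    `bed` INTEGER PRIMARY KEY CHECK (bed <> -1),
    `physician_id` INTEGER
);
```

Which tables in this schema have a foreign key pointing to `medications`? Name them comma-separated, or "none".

none

No REFERENCES clause anywhere in the schema names medications.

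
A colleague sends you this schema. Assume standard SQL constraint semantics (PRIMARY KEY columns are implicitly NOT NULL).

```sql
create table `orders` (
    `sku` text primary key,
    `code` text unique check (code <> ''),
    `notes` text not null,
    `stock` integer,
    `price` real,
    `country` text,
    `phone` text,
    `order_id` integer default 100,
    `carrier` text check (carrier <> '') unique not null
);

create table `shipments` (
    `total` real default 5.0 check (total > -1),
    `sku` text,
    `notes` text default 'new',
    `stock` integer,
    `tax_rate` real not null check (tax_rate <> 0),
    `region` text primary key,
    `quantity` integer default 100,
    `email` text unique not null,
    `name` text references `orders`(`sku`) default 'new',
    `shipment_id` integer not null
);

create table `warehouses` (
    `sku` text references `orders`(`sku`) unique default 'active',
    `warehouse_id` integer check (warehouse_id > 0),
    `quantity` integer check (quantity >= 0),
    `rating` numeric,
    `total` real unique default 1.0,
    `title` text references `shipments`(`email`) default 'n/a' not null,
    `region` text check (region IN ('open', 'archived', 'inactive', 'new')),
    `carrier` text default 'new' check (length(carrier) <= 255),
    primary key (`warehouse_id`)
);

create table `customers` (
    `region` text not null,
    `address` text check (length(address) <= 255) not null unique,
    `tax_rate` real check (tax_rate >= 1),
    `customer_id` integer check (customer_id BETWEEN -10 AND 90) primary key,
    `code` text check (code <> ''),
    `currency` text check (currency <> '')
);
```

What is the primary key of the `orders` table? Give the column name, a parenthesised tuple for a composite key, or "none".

sku

sku is declared PRIMARY KEY inline on the column.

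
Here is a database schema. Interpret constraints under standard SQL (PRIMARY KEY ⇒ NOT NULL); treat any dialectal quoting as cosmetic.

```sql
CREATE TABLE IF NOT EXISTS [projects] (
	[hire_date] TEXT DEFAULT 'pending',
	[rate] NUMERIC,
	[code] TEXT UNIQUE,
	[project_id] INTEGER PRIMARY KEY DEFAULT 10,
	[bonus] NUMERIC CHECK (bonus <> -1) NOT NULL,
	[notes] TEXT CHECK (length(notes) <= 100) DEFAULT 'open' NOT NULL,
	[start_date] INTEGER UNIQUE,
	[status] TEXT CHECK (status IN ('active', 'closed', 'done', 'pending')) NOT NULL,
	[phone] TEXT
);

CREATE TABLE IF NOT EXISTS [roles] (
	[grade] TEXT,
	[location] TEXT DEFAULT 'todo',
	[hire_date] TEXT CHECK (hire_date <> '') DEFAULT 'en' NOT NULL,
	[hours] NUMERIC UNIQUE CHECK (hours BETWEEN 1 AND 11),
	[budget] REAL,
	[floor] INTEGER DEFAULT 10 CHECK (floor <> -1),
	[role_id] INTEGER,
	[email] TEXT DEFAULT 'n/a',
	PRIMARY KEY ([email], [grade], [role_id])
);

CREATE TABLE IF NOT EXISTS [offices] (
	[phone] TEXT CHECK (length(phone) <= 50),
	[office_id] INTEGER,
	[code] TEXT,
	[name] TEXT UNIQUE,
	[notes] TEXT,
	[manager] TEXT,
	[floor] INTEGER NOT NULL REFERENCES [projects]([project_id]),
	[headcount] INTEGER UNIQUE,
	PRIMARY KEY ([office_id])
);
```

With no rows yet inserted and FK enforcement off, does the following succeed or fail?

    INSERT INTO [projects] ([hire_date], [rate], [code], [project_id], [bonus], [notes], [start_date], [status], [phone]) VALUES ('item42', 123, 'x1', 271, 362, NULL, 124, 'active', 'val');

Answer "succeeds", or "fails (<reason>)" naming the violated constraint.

fails (NOT NULL on notes)

notes is explicitly set to NULL, but notes is declared NOT NULL.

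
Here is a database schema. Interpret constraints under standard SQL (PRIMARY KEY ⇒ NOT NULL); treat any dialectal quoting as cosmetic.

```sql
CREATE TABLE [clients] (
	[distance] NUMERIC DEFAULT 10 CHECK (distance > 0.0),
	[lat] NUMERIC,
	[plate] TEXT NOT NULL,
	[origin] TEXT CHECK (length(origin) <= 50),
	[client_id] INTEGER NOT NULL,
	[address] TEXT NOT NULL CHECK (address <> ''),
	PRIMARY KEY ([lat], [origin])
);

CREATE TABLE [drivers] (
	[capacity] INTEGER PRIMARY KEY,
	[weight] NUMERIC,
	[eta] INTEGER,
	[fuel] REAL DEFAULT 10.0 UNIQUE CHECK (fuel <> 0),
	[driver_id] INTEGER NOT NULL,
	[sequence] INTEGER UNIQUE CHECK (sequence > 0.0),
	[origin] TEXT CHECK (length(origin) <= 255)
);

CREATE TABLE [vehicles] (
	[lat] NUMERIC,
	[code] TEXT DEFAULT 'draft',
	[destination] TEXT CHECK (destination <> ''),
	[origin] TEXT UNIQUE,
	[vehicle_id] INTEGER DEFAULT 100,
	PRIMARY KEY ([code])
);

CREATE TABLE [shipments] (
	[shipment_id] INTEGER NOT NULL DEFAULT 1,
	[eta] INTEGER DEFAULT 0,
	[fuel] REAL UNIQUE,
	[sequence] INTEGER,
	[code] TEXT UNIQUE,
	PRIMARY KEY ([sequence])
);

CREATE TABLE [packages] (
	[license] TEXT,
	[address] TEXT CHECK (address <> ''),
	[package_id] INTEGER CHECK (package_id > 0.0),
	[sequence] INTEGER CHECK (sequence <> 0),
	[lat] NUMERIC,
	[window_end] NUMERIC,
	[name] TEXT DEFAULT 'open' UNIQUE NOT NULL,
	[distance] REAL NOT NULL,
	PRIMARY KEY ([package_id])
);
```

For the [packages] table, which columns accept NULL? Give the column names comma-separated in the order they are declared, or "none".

- license: no NOT NULL constraint applies → nullable.
- address: CHECK does not forbid NULL (a CHECK constraint passes when its expression is NULL) → nullable.
- package_id: part of the PRIMARY KEY, which implies NOT NULL → not nullable.
- sequence: CHECK does not forbid NULL (a CHECK constraint passes when its expression is NULL) → nullable.
- lat: no NOT NULL constraint applies → nullable.
- window_end: no NOT NULL constraint applies → nullable.
- name: declared NOT NULL → not nullable.
- distance: declared NOT NULL → not nullable.

license, address, sequence, lat, window_end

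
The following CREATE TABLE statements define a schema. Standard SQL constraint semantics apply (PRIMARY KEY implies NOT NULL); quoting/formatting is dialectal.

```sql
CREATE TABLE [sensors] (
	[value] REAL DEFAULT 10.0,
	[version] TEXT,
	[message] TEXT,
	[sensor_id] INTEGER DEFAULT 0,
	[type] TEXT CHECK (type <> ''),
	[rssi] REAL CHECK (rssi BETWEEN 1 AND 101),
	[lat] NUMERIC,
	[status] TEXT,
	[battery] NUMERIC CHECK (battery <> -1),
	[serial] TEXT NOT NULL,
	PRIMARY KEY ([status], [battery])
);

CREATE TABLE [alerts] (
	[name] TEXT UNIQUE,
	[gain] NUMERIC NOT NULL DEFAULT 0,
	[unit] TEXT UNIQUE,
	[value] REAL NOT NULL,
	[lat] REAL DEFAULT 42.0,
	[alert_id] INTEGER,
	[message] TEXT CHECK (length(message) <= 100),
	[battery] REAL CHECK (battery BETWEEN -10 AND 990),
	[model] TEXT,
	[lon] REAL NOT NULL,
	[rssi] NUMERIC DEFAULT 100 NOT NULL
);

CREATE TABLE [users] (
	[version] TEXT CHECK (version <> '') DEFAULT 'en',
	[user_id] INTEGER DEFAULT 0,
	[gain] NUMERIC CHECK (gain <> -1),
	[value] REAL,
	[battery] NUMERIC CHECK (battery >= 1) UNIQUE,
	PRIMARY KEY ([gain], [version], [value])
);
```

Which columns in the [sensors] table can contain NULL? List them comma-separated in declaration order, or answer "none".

- value: DEFAULT only fills an omitted column; an explicit NULL is still allowed → nullable.
- version: no NOT NULL constraint applies → nullable.
- message: no NOT NULL constraint applies → nullable.
- sensor_id: DEFAULT only fills an omitted column; an explicit NULL is still allowed → nullable.
- type: CHECK does not forbid NULL (a CHECK constraint passes when its expression is NULL) → nullable.
- rssi: CHECK does not forbid NULL (a CHECK constraint passes when its expression is NULL) → nullable.
- lat: no NOT NULL constraint applies → nullable.
- status: part of the PRIMARY KEY, which implies NOT NULL → not nullable.
- battery: part of the PRIMARY KEY, which implies NOT NULL → not nullable.
- serial: declared NOT NULL → not nullable.

value, version, message, sensor_id, type, rssi, lat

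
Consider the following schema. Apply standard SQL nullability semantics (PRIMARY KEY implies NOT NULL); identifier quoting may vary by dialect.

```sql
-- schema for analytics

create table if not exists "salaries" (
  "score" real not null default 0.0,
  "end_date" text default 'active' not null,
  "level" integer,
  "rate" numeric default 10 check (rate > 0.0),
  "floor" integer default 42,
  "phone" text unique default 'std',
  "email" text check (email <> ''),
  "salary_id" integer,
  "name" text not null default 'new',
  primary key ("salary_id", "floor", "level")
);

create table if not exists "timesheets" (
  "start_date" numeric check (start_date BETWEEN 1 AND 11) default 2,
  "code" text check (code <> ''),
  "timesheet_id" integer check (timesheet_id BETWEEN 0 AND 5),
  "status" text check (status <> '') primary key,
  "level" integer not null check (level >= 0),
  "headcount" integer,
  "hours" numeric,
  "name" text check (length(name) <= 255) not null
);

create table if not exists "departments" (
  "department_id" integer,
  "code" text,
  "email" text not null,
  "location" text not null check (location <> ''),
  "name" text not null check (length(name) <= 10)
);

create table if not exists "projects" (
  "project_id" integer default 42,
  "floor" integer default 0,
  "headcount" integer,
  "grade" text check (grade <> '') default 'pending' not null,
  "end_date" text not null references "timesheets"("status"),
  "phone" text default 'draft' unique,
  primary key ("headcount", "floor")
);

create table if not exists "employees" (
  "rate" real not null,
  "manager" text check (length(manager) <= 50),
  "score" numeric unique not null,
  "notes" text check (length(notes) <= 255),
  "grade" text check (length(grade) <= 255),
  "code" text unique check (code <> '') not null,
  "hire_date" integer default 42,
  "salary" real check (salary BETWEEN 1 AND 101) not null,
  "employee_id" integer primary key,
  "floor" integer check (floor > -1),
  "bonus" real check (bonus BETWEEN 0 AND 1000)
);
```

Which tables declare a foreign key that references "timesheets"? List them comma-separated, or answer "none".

projects

- projects.end_date references timesheets(status).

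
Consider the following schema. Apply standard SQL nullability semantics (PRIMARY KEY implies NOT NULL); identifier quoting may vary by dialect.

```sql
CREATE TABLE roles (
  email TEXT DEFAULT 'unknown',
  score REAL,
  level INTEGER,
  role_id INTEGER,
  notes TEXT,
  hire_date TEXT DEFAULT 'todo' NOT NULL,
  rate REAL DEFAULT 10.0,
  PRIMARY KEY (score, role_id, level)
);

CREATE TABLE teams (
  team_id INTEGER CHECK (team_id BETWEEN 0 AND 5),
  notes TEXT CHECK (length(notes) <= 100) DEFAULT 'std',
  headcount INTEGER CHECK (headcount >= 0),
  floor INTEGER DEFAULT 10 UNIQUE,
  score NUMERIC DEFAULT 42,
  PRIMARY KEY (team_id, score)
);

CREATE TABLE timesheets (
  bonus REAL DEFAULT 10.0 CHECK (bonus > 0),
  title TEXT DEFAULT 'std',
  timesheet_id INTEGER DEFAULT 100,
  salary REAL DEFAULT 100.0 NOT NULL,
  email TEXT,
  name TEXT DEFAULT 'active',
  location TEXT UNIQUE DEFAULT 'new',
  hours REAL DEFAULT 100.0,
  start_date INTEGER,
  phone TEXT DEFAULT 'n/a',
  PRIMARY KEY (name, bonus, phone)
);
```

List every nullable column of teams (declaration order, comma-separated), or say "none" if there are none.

- team_id: part of the PRIMARY KEY, which implies NOT NULL → not nullable.
- notes: CHECK does not forbid NULL (a CHECK constraint passes when its expression is NULL) → nullable.
- headcount: CHECK does not forbid NULL (a CHECK constraint passes when its expression is NULL) → nullable.
- floor: UNIQUE does not imply NOT NULL → nullable.
- score: part of the PRIMARY KEY, which implies NOT NULL → not nullable.

notes, headcount, floor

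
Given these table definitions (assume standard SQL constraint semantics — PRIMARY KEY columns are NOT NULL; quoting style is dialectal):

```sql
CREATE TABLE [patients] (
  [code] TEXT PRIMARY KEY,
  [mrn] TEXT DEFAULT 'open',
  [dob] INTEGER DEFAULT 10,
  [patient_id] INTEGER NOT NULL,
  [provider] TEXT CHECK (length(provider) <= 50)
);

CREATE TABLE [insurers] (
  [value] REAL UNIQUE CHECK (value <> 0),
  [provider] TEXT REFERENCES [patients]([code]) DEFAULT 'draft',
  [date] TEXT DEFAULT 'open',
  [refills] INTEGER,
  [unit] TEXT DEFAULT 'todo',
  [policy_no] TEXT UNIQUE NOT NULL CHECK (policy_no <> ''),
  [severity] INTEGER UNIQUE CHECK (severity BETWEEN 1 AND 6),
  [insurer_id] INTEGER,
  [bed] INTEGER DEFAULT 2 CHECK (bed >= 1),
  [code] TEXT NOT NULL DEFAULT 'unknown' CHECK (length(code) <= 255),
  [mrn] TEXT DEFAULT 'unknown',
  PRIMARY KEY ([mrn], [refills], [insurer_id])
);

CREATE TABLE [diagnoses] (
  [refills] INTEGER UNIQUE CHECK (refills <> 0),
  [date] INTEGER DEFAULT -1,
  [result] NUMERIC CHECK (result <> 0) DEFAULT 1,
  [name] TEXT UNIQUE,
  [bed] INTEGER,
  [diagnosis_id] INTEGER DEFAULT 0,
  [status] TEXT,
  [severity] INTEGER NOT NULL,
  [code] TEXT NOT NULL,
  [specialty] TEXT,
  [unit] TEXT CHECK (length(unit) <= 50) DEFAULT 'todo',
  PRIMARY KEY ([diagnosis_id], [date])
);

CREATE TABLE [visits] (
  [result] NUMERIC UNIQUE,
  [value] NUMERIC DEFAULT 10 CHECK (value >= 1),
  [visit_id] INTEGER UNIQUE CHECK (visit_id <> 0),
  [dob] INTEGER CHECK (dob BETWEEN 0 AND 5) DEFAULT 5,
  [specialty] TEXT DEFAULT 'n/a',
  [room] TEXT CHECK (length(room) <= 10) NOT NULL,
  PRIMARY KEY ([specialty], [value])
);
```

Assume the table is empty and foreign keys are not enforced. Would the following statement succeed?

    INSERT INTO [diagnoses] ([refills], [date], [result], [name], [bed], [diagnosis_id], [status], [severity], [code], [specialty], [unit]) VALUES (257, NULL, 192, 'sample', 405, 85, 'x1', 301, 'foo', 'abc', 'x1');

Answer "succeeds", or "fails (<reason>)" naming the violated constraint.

fails (NOT NULL on date)

date is explicitly set to NULL, but date is part of the PRIMARY KEY (implied NOT NULL).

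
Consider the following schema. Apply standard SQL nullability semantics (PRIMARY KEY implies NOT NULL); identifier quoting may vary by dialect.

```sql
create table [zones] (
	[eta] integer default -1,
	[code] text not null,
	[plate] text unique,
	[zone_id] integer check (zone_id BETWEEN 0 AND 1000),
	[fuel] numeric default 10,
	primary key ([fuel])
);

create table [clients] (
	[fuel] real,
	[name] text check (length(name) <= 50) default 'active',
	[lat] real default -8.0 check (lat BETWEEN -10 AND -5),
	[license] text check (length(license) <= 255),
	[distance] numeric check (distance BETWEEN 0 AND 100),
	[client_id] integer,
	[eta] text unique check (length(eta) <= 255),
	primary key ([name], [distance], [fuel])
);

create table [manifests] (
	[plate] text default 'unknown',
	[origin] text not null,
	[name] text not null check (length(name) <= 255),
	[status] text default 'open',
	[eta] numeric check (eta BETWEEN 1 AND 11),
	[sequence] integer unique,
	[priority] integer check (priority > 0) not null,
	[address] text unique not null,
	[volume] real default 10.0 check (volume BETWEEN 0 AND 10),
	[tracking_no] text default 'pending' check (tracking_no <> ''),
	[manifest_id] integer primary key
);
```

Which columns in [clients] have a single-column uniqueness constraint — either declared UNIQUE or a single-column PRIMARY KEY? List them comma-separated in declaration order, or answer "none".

- fuel: part of a composite PRIMARY KEY — only the tuple is unique, not this column on its own.
- name: part of a composite PRIMARY KEY — only the tuple is unique, not this column on its own.
- lat: no UNIQUE or single-column PK constraint.
- license: no UNIQUE or single-column PK constraint.
- distance: part of a composite PRIMARY KEY — only the tuple is unique, not this column on its own.
- client_id: no UNIQUE or single-column PK constraint.
- eta: declared UNIQUE → unique.

eta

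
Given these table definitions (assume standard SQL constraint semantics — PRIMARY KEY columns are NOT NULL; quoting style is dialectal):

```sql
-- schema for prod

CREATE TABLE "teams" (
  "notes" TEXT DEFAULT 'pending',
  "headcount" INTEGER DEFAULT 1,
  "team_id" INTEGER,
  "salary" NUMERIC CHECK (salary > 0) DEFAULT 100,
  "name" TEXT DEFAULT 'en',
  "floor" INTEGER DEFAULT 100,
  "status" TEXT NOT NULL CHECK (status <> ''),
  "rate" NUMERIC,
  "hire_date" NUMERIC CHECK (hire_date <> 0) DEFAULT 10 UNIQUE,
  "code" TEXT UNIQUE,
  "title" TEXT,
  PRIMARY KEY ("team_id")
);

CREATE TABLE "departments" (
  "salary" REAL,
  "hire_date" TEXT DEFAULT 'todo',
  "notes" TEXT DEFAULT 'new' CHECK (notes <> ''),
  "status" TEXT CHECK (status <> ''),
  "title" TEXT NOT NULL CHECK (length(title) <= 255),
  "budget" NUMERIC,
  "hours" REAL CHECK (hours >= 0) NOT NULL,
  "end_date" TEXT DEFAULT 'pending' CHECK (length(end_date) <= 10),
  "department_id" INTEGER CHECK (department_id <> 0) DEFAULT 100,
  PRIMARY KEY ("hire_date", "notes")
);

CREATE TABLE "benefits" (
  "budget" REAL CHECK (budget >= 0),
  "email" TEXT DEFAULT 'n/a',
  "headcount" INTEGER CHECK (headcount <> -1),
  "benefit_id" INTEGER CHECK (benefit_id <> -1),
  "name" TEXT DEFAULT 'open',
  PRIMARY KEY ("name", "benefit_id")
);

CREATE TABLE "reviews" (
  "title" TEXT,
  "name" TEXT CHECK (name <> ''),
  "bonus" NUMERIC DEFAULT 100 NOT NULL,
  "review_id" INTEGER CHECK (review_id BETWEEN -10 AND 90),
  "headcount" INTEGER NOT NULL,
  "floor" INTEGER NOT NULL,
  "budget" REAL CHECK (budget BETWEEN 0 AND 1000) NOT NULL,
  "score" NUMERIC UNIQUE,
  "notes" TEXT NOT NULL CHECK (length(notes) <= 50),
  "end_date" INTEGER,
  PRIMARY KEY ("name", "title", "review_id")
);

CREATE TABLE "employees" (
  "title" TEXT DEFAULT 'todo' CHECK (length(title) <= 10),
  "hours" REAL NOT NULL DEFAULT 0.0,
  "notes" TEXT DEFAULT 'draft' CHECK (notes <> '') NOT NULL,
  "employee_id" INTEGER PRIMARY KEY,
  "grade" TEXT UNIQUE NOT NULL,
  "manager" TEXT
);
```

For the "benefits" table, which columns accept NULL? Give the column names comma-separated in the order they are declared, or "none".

budget, email, headcount

- budget: CHECK does not forbid NULL (a CHECK constraint passes when its expression is NULL) → nullable.
- email: DEFAULT only fills an omitted column; an explicit NULL is still allowed → nullable.
- headcount: CHECK does not forbid NULL (a CHECK constraint passes when its expression is NULL) → nullable.
- benefit_id: part of the PRIMARY KEY, which implies NOT NULL → not nullable.
- name: part of the PRIMARY KEY, which implies NOT NULL → not nullable.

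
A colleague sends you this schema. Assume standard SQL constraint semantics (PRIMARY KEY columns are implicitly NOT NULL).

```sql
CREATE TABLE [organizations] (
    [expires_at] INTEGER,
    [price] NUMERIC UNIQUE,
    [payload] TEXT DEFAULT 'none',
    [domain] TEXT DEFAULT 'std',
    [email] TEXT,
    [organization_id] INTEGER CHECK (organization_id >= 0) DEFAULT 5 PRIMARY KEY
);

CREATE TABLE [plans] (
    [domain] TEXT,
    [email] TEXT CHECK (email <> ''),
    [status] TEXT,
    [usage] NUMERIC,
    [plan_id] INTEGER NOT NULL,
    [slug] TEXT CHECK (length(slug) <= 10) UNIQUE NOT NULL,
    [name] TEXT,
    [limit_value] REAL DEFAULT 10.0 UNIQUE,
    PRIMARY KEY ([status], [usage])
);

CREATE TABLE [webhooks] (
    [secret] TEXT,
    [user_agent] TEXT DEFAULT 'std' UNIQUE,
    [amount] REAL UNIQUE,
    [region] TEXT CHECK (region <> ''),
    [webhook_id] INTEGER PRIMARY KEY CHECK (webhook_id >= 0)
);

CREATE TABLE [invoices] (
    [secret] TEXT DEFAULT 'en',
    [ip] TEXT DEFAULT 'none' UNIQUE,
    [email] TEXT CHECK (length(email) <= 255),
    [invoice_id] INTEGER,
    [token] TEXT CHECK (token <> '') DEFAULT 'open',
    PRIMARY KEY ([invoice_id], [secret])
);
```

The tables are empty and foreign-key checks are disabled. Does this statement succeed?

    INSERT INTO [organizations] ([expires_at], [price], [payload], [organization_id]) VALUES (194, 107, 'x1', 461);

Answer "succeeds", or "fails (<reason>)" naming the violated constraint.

succeeds

NOT NULL columns: organization_id is supplied.
CHECK constraints: 461 satisfies (organization_id >= 0).
No constraint is violated.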